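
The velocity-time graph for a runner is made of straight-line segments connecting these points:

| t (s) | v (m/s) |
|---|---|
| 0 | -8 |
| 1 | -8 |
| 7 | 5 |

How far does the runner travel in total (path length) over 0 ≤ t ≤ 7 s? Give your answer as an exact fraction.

Distance (not displacement) is the total path length: add the absolute areas under v-t.
0–1 s: |-8| × 1 = 8 m
1–7 s: v = 0 at t = 61/13 s; triangle areas 192/13 + 75/13 = 267/13 m
Total distance = 371/13 m

371/13 m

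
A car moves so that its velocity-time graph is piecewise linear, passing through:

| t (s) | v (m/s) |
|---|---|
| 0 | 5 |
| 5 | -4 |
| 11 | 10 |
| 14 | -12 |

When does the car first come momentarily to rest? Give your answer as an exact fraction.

v changes sign on 0–5 s (from 5 to -4); the graph is linear there, so v = 0 at t = 0 + (-5)·(5 − 0)/(-4 − 5) = 25/9 s.

t = 25/9 s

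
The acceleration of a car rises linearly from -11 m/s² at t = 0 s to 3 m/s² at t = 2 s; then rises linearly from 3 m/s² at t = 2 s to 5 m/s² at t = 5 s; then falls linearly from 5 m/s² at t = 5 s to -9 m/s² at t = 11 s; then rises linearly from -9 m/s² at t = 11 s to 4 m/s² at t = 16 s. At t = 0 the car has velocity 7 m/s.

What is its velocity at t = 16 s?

-13.5 m/s

Δv equals the area under the a-t graph; then v = v₀ + Δv.
0–2 s: ½(-11 + 3)(2) = -8 m/s
2–5 s: ½(3 + 5)(3) = 12 m/s
5–11 s: ½(5 + -9)(6) = -12 m/s
11–16 s: ½(-9 + 4)(5) = -12.5 m/s
Δv = -20.5 m/s, so v(16) = 7 + (-20.5) = -13.5 m/s.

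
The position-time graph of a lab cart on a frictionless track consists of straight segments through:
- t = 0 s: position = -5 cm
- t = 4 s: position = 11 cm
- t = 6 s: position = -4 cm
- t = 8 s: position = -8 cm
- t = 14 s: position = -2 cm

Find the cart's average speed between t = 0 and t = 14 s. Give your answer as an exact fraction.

41/14 cm/s

Average speed = (total path length)/(elapsed time); on a piecewise-linear x-t graph the path length is Σ|Δx|.
0–4 s: |Δx| = |11 − -5| = 16 cm
4–6 s: |Δx| = |-4 − 11| = 15 cm
6–8 s: |Δx| = |-8 − -4| = 4 cm
8–14 s: |Δx| = |-2 − -8| = 6 cm
Total path = 41 cm; average speed = 41/14 = 41/14 cm/s.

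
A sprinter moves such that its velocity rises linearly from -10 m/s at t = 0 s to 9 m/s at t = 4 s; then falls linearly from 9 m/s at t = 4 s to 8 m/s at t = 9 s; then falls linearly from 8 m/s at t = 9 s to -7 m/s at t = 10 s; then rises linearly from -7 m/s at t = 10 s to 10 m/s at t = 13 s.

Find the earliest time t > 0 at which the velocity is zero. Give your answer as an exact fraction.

v changes sign on 0–4 s (from -10 to 9); the graph is linear there, so v = 0 at t = 0 + (10)·(4 − 0)/(9 − -10) = 40/19 s.

t = 40/19 s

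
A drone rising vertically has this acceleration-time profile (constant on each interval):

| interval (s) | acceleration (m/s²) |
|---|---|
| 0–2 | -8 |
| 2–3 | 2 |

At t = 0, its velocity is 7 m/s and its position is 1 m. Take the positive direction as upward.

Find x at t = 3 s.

On each constant-a segment, Δv = aΔt and Δx = v₀Δt + ½aΔt²; chain segment to segment.
0–2 s: v starts 7 m/s; Δx = 7·2 + ½·-8·2² = -2 m; v ends -9 m/s.
2–3 s: v starts -9 m/s; Δx = -9·1 + ½·2·1² = -8 m; v ends -7 m/s.
x(3) = 1 + Σ Δx = -9 m.

-9 m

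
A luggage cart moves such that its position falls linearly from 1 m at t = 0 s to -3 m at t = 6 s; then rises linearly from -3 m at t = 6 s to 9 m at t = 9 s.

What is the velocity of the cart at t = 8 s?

Velocity is the slope of the x-t graph on 6–9 s: (9 − -3)/(9 − 6) = 4 m/s.

4 m/s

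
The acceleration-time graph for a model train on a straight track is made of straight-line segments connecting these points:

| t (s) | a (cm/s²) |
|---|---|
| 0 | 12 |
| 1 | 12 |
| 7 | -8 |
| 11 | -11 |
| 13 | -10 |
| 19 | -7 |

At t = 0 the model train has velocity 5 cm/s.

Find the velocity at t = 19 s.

Δv equals the area under the a-t graph; then v = v₀ + Δv.
0–1 s: 12 × 1 = 12 cm/s
1–7 s: ½(12 + -8)(6) = 12 cm/s
7–11 s: ½(-8 + -11)(4) = -38 cm/s
11–13 s: ½(-11 + -10)(2) = -21 cm/s
13–19 s: ½(-10 + -7)(6) = -51 cm/s
Δv = -86 cm/s, so v(19) = 5 + (-86) = -81 cm/s.

-81 cm/s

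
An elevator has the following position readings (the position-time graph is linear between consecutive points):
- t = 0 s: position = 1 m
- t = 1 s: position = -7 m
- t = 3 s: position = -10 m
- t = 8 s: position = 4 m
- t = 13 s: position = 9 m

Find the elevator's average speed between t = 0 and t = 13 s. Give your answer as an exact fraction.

Average speed = (total path length)/(elapsed time); on a piecewise-linear x-t graph the path length is Σ|Δx|.
0–1 s: |Δx| = |-7 − 1| = 8 m
1–3 s: |Δx| = |-10 − -7| = 3 m
3–8 s: |Δx| = |4 − -10| = 14 m
8–13 s: |Δx| = |9 − 4| = 5 m
Total path = 30 m; average speed = 30/13 = 30/13 m/s.

30/13 m/s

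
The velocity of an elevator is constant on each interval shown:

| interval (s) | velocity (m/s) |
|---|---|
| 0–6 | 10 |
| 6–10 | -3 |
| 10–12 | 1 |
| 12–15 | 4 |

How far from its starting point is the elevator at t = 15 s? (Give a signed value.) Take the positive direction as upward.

Net displacement equals the area under the velocity-time graph (areas below the axis count negative).
0–6 s: 10 × 6 = 60 m
6–10 s: -3 × 4 = -12 m
10–12 s: 1 × 2 = 2 m
12–15 s: 4 × 3 = 12 m
Net displacement = 62 m

62 m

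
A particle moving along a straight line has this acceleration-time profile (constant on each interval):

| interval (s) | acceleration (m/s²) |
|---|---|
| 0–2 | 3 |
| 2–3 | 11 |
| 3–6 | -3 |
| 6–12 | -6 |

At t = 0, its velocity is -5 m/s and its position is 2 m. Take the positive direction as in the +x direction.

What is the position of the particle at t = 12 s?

-63 m

On each constant-a segment, Δv = aΔt and Δx = v₀Δt + ½aΔt²; chain segment to segment.
0–2 s: v starts -5 m/s; Δx = -5·2 + ½·3·2² = -4 m; v ends 1 m/s.
2–3 s: v starts 1 m/s; Δx = 1·1 + ½·11·1² = 6.5 m; v ends 12 m/s.
3–6 s: v starts 12 m/s; Δx = 12·3 + ½·-3·3² = 22.5 m; v ends 3 m/s.
6–12 s: v starts 3 m/s; Δx = 3·6 + ½·-6·6² = -90 m; v ends -33 m/s.
x(12) = 2 + Σ Δx = -63 m.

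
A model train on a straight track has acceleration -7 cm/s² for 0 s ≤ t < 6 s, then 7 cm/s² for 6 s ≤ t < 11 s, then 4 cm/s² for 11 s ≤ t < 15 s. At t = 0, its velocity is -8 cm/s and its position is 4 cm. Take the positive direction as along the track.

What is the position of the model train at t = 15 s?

On each constant-a segment, Δv = aΔt and Δx = v₀Δt + ½aΔt²; chain segment to segment.
0–6 s: v starts -8 cm/s; Δx = -8·6 + ½·-7·6² = -174 cm; v ends -50 cm/s.
6–11 s: v starts -50 cm/s; Δx = -50·5 + ½·7·5² = -162.5 cm; v ends -15 cm/s.
11–15 s: v starts -15 cm/s; Δx = -15·4 + ½·4·4² = -28 cm; v ends 1 cm/s.
x(15) = 4 + Σ Δx = -360.5 cm.

-360.5 cm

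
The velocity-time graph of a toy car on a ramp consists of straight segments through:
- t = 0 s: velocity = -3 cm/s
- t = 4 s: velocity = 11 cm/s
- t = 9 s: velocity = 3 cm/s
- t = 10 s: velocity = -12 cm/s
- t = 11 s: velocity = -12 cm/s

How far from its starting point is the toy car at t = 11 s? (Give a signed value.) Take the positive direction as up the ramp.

Net displacement equals the area under the velocity-time graph (areas below the axis count negative).
0–4 s: ½(-3 + 11)(4) = 16 cm
4–9 s: ½(11 + 3)(5) = 35 cm
9–10 s: ½(3 + -12)(1) = -4.5 cm
10–11 s: -12 × 1 = -12 cm
Net displacement = 34.5 cm

34.5 cm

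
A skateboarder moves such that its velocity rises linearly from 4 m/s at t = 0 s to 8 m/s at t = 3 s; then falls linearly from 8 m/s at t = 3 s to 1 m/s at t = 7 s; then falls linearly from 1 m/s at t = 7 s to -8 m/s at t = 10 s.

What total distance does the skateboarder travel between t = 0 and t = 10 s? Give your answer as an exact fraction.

Total distance travelled is ∫|v| dt — sum the magnitudes of each area piece.
0–3 s: |½(4 + 8)(3)| = 18 m
3–7 s: |½(8 + 1)(4)| = 18 m
7–10 s: v = 0 at t = 22/3 s; triangle areas 1/6 + 32/3 = 65/6 m
Total distance = 281/6 m

281/6 m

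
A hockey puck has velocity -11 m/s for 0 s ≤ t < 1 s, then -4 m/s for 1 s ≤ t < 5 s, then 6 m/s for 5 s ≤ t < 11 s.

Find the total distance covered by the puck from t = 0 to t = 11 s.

Total distance travelled is ∫|v| dt — sum the magnitudes of each area piece.
0–1 s: |-11| × 1 = 11 m
1–5 s: |-4| × 4 = 16 m
5–11 s: |6| × 6 = 36 m
Total distance = 63 m

63 m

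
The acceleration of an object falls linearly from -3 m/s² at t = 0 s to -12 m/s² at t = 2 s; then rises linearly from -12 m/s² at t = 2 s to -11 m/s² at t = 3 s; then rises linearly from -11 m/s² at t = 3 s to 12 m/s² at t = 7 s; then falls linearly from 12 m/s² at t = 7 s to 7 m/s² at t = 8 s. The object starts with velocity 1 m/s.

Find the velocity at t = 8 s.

Δv equals the area under the a-t graph; then v = v₀ + Δv.
0–2 s: ½(-3 + -12)(2) = -15 m/s
2–3 s: ½(-12 + -11)(1) = -11.5 m/s
3–7 s: ½(-11 + 12)(4) = 2 m/s
7–8 s: ½(12 + 7)(1) = 9.5 m/s
Δv = -15 m/s, so v(8) = 1 + (-15) = -14 m/s.

-14 m/s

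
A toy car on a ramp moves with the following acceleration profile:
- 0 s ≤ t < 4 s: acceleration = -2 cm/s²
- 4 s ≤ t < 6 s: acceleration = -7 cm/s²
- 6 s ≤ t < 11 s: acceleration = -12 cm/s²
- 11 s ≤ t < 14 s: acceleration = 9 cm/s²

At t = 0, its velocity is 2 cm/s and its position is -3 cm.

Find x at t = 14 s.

On each constant-a segment, Δv = aΔt and Δx = v₀Δt + ½aΔt²; chain segment to segment.
0–4 s: v starts 2 cm/s; Δx = 2·4 + ½·-2·4² = -8 cm; v ends -6 cm/s.
4–6 s: v starts -6 cm/s; Δx = -6·2 + ½·-7·2² = -26 cm; v ends -20 cm/s.
6–11 s: v starts -20 cm/s; Δx = -20·5 + ½·-12·5² = -250 cm; v ends -80 cm/s.
11–14 s: v starts -80 cm/s; Δx = -80·3 + ½·9·3² = -199.5 cm; v ends -53 cm/s.
x(14) = -3 + Σ Δx = -486.5 cm.

-486.5 cm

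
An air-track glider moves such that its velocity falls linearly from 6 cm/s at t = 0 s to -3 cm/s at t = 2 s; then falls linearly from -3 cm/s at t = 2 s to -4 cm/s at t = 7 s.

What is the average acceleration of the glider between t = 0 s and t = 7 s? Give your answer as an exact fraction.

-10/7 cm/s²

Average acceleration = Δv/Δt = (-4 − 6)/(7 − 0) = -10/7 cm/s².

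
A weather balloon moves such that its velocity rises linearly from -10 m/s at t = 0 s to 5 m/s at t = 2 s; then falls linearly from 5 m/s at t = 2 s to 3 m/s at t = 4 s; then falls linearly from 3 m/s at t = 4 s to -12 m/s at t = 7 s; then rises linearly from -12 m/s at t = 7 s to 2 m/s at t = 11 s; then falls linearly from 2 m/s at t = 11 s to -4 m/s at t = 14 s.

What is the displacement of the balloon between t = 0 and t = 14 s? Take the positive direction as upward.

Displacement is the signed area under the v-t curve.
0–2 s: ½(-10 + 5)(2) = -5 m
2–4 s: ½(5 + 3)(2) = 8 m
4–7 s: ½(3 + -12)(3) = -13.5 m
7–11 s: ½(-12 + 2)(4) = -20 m
11–14 s: ½(2 + -4)(3) = -3 m
Net displacement = -33.5 m

-33.5 m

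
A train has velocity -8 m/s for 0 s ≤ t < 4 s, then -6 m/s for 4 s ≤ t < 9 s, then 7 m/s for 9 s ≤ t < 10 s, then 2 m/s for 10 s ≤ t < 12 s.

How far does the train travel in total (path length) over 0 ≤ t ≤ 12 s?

73 m

Total distance travelled is ∫|v| dt — sum the magnitudes of each area piece.
0–4 s: |-8| × 4 = 32 m
4–9 s: |-6| × 5 = 30 m
9–10 s: |7| × 1 = 7 m
10–12 s: |2| × 2 = 4 m
Total distance = 73 m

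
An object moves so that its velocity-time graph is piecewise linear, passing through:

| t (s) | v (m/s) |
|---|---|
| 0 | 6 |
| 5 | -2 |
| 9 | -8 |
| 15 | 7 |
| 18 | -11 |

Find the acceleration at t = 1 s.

Acceleration is the slope of the v-t graph on 0–5 s: (-2 − 6)/(5 − 0) = -1.6 m/s².

-1.6 m/s²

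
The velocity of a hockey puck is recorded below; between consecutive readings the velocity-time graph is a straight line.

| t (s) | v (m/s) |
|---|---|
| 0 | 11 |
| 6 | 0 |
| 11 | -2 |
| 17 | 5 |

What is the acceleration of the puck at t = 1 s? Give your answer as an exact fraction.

Acceleration is the slope of the v-t graph on 0–6 s: (0 − 11)/(6 − 0) = -11/6 m/s².

-11/6 m/s²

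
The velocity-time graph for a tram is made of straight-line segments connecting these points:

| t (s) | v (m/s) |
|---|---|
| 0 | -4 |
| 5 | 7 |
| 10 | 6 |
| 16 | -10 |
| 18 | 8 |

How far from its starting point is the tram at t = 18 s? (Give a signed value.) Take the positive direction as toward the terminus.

Displacement is the signed area under the v-t curve.
0–5 s: ½(-4 + 7)(5) = 7.5 m
5–10 s: ½(7 + 6)(5) = 32.5 m
10–16 s: ½(6 + -10)(6) = -12 m
16–18 s: ½(-10 + 8)(2) = -2 m
Net displacement = 26 m

26 m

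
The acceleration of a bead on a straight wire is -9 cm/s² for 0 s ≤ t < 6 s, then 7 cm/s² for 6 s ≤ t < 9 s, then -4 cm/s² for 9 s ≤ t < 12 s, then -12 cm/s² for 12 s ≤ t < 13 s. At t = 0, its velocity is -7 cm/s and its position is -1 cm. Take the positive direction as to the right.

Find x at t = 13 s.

On each constant-a segment, Δv = aΔt and Δx = v₀Δt + ½aΔt²; chain segment to segment.
0–6 s: v starts -7 cm/s; Δx = -7·6 + ½·-9·6² = -204 cm; v ends -61 cm/s.
6–9 s: v starts -61 cm/s; Δx = -61·3 + ½·7·3² = -151.5 cm; v ends -40 cm/s.
9–12 s: v starts -40 cm/s; Δx = -40·3 + ½·-4·3² = -138 cm; v ends -52 cm/s.
12–13 s: v starts -52 cm/s; Δx = -52·1 + ½·-12·1² = -58 cm; v ends -64 cm/s.
x(13) = -1 + Σ Δx = -552.5 cm.

-552.5 cm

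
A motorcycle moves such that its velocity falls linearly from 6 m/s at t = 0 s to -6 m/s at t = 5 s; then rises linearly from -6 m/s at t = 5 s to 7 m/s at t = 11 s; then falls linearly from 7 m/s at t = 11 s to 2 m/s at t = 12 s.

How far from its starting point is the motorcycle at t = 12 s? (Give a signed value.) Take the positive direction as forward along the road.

7.5 m

Net displacement equals the area under the velocity-time graph (areas below the axis count negative).
0–5 s: ½(6 + -6)(5) = 0 m
5–11 s: ½(-6 + 7)(6) = 3 m
11–12 s: ½(7 + 2)(1) = 4.5 m
Net displacement = 7.5 m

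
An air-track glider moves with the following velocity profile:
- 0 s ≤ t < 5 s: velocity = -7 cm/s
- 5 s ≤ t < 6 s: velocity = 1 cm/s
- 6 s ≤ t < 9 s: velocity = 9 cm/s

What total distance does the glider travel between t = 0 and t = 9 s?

Total distance travelled is ∫|v| dt — sum the magnitudes of each area piece.
0–5 s: |-7| × 5 = 35 cm
5–6 s: |1| × 1 = 1 cm
6–9 s: |9| × 3 = 27 cm
Total distance = 63 cm

63 cm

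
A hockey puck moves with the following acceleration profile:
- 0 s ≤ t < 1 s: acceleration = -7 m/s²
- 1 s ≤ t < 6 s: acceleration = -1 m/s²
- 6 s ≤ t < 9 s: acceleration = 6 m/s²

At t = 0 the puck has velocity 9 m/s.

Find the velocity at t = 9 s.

Δv equals the area under the a-t graph; then v = v₀ + Δv.
0–1 s: -7 × 1 = -7 m/s
1–6 s: -1 × 5 = -5 m/s
6–9 s: 6 × 3 = 18 m/s
Δv = 6 m/s, so v(9) = 9 + (6) = 15 m/s.

15 m/s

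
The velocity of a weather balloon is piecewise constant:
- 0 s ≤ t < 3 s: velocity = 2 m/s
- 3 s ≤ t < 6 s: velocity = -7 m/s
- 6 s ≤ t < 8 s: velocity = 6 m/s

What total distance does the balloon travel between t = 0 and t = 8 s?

Distance (not displacement) is the total path length: add the absolute areas under v-t.
0–3 s: |2| × 3 = 6 m
3–6 s: |-7| × 3 = 21 m
6–8 s: |6| × 2 = 12 m
Total distance = 39 m

39 m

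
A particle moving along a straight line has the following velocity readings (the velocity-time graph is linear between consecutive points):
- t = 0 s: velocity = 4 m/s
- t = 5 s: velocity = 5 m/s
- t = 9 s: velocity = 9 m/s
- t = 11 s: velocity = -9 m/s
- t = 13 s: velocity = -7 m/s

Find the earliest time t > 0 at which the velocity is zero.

v changes sign on 9–11 s (from 9 to -9); the graph is linear there, so v = 0 at t = 9 + (-9)·(11 − 9)/(-9 − 9) = 10 s.

t = 10 s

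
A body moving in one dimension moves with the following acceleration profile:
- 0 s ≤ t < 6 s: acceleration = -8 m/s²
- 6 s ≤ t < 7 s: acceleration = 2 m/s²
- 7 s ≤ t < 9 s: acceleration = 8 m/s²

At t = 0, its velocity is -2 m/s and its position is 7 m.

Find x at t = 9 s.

-278 m

On each constant-a segment, Δv = aΔt and Δx = v₀Δt + ½aΔt²; chain segment to segment.
0–6 s: v starts -2 m/s; Δx = -2·6 + ½·-8·6² = -156 m; v ends -50 m/s.
6–7 s: v starts -50 m/s; Δx = -50·1 + ½·2·1² = -49 m; v ends -48 m/s.
7–9 s: v starts -48 m/s; Δx = -48·2 + ½·8·2² = -80 m; v ends -32 m/s.
x(9) = 7 + Σ Δx = -278 m.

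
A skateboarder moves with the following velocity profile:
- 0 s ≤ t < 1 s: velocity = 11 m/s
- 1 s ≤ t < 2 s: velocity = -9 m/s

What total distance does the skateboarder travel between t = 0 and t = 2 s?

20 m

Distance (not displacement) is the total path length: add the absolute areas under v-t.
0–1 s: |11| × 1 = 11 m
1–2 s: |-9| × 1 = 9 m
Total distance = 20 m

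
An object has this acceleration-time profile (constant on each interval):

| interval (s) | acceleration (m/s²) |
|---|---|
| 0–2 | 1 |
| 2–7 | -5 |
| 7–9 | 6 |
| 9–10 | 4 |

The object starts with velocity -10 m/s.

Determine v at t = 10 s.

Δv equals the area under the a-t graph; then v = v₀ + Δv.
0–2 s: 1 × 2 = 2 m/s
2–7 s: -5 × 5 = -25 m/s
7–9 s: 6 × 2 = 12 m/s
9–10 s: 4 × 1 = 4 m/s
Δv = -7 m/s, so v(10) = -10 + (-7) = -17 m/s.

-17 m/s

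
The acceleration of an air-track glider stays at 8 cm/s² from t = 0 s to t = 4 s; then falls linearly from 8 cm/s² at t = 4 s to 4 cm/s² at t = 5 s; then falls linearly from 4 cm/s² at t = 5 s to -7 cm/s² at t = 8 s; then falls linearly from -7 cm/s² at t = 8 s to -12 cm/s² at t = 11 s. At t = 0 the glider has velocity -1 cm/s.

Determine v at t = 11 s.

Δv equals the area under the a-t graph; then v = v₀ + Δv.
0–4 s: 8 × 4 = 32 cm/s
4–5 s: ½(8 + 4)(1) = 6 cm/s
5–8 s: ½(4 + -7)(3) = -4.5 cm/s
8–11 s: ½(-7 + -12)(3) = -28.5 cm/s
Δv = 5 cm/s, so v(11) = -1 + (5) = 4 cm/s.

4 cm/s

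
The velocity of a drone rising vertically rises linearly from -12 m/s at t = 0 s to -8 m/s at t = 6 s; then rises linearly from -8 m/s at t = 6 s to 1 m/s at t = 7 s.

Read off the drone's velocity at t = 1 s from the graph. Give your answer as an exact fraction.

-34/3 m/s

On 0–6 s the graph is linear from -12 to -8 m/s: v(1) = -12 + (-8 − -12)·(1 − 0)/(6 − 0) = -34/3 m/s.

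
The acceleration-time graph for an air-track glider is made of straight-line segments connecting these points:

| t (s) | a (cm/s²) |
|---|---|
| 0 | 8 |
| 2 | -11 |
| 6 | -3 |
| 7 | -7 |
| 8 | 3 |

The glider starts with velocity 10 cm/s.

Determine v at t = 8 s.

-28 cm/s

Δv equals the area under the a-t graph; then v = v₀ + Δv.
0–2 s: ½(8 + -11)(2) = -3 cm/s
2–6 s: ½(-11 + -3)(4) = -28 cm/s
6–7 s: ½(-3 + -7)(1) = -5 cm/s
7–8 s: ½(-7 + 3)(1) = -2 cm/s
Δv = -38 cm/s, so v(8) = 10 + (-38) = -28 cm/s.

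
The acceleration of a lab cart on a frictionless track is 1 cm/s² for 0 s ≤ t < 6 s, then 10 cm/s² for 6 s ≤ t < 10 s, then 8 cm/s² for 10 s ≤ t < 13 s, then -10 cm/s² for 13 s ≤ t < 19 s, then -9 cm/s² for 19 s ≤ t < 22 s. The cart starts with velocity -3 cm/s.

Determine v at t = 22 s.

Δv equals the area under the a-t graph; then v = v₀ + Δv.
0–6 s: 1 × 6 = 6 cm/s
6–10 s: 10 × 4 = 40 cm/s
10–13 s: 8 × 3 = 24 cm/s
13–19 s: -10 × 6 = -60 cm/s
19–22 s: -9 × 3 = -27 cm/s
Δv = -17 cm/s, so v(22) = -3 + (-17) = -20 cm/s.

-20 cm/s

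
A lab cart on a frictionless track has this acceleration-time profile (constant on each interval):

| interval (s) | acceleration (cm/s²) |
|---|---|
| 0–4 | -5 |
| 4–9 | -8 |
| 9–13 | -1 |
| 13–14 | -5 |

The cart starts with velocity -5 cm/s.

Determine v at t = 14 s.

-74 cm/s

Δv equals the area under the a-t graph; then v = v₀ + Δv.
0–4 s: -5 × 4 = -20 cm/s
4–9 s: -8 × 5 = -40 cm/s
9–13 s: -1 × 4 = -4 cm/s
13–14 s: -5 × 1 = -5 cm/s
Δv = -69 cm/s, so v(14) = -5 + (-69) = -74 cm/s.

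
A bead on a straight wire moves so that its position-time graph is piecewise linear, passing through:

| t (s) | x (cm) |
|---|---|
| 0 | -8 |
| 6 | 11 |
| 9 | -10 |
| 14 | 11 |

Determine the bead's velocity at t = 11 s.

4.2 cm/s

Velocity is the slope of the x-t graph on 9–14 s: (11 − -10)/(14 − 9) = 4.2 cm/s.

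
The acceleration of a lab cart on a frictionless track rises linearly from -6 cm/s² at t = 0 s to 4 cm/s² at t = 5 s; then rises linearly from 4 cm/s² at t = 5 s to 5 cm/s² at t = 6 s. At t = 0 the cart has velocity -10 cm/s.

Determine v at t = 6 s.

Δv equals the area under the a-t graph; then v = v₀ + Δv.
0–5 s: ½(-6 + 4)(5) = -5 cm/s
5–6 s: ½(4 + 5)(1) = 4.5 cm/s
Δv = -0.5 cm/s, so v(6) = -10 + (-0.5) = -10.5 cm/s.

-10.5 cm/s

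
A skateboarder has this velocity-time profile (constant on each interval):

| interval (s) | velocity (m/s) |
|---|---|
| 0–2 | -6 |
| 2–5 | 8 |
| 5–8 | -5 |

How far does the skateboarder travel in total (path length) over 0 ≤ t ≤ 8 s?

Distance (not displacement) is the total path length: add the absolute areas under v-t.
0–2 s: |-6| × 2 = 12 m
2–5 s: |8| × 3 = 24 m
5–8 s: |-5| × 3 = 15 m
Total distance = 51 m

51 m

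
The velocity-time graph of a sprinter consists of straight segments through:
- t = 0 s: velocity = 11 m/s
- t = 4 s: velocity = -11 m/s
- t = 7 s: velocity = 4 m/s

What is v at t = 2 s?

0 m/s

On 0–4 s the graph is linear from 11 to -11 m/s: v(2) = 11 + (-11 − 11)·(2 − 0)/(4 − 0) = 0 m/s.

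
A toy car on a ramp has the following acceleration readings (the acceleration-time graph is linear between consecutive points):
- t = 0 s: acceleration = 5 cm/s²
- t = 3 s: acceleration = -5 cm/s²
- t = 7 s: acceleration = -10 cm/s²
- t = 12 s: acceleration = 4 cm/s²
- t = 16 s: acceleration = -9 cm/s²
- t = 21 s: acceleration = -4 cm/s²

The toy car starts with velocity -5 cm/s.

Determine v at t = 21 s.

Δv equals the area under the a-t graph; then v = v₀ + Δv.
0–3 s: ½(5 + -5)(3) = 0 cm/s
3–7 s: ½(-5 + -10)(4) = -30 cm/s
7–12 s: ½(-10 + 4)(5) = -15 cm/s
12–16 s: ½(4 + -9)(4) = -10 cm/s
16–21 s: ½(-9 + -4)(5) = -32.5 cm/s
Δv = -87.5 cm/s, so v(21) = -5 + (-87.5) = -92.5 cm/s.

-92.5 cm/s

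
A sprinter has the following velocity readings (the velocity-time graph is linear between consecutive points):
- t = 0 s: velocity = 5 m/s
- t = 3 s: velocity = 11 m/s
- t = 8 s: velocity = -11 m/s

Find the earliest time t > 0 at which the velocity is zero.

t = 5.5 s

v changes sign on 3–8 s (from 11 to -11); the graph is linear there, so v = 0 at t = 3 + (-11)·(8 − 3)/(-11 − 11) = 5.5 s.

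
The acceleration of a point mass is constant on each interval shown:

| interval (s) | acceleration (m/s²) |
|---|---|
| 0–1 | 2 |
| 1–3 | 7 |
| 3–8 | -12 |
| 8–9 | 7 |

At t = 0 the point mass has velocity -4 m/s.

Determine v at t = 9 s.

-41 m/s

Δv equals the area under the a-t graph; then v = v₀ + Δv.
0–1 s: 2 × 1 = 2 m/s
1–3 s: 7 × 2 = 14 m/s
3–8 s: -12 × 5 = -60 m/s
8–9 s: 7 × 1 = 7 m/s
Δv = -37 m/s, so v(9) = -4 + (-37) = -41 m/s.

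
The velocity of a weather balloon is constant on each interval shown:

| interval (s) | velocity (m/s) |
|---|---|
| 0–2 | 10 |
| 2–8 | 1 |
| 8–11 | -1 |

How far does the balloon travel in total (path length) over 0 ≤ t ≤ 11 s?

Total distance travelled is ∫|v| dt — sum the magnitudes of each area piece.
0–2 s: |10| × 2 = 20 m
2–8 s: |1| × 6 = 6 m
8–11 s: |-1| × 3 = 3 m
Total distance = 29 m

29 m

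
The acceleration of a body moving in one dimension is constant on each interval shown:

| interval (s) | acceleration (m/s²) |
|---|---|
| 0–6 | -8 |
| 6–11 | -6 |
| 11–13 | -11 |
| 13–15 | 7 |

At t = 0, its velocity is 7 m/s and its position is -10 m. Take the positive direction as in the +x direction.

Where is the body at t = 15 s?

On each constant-a segment, Δv = aΔt and Δx = v₀Δt + ½aΔt²; chain segment to segment.
0–6 s: v starts 7 m/s; Δx = 7·6 + ½·-8·6² = -102 m; v ends -41 m/s.
6–11 s: v starts -41 m/s; Δx = -41·5 + ½·-6·5² = -280 m; v ends -71 m/s.
11–13 s: v starts -71 m/s; Δx = -71·2 + ½·-11·2² = -164 m; v ends -93 m/s.
13–15 s: v starts -93 m/s; Δx = -93·2 + ½·7·2² = -172 m; v ends -79 m/s.
x(15) = -10 + Σ Δx = -728 m.

-728 m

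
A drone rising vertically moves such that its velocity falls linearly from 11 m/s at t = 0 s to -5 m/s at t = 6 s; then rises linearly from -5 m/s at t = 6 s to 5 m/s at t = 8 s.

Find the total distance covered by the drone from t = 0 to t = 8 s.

Total distance travelled is ∫|v| dt — sum the magnitudes of each area piece.
0–6 s: v = 0 at t = 4.125 s; triangle areas 22.6875 + 4.6875 = 27.375 m
6–8 s: v = 0 at t = 7 s; triangle areas 2.5 + 2.5 = 5 m
Total distance = 32.375 m

32.375 m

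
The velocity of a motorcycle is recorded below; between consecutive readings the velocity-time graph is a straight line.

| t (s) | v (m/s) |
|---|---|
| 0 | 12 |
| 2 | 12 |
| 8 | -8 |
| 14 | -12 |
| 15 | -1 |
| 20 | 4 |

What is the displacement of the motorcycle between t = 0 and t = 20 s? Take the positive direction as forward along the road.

-23 m

Net displacement equals the area under the velocity-time graph (areas below the axis count negative).
0–2 s: 12 × 2 = 24 m
2–8 s: ½(12 + -8)(6) = 12 m
8–14 s: ½(-8 + -12)(6) = -60 m
14–15 s: ½(-12 + -1)(1) = -6.5 m
15–20 s: ½(-1 + 4)(5) = 7.5 m
Net displacement = -23 m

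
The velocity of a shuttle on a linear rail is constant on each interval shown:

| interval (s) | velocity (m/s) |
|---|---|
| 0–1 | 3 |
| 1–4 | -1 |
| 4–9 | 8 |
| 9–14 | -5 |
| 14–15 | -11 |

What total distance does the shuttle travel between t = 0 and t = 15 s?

Total distance travelled is ∫|v| dt — sum the magnitudes of each area piece.
0–1 s: |3| × 1 = 3 m
1–4 s: |-1| × 3 = 3 m
4–9 s: |8| × 5 = 40 m
9–14 s: |-5| × 5 = 25 m
14–15 s: |-11| × 1 = 11 m
Total distance = 82 m

82 m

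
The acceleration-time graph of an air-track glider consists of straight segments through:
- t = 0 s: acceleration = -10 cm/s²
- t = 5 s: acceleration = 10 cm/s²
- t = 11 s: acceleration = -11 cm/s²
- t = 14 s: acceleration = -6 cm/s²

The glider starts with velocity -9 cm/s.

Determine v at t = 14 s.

Δv equals the area under the a-t graph; then v = v₀ + Δv.
0–5 s: ½(-10 + 10)(5) = 0 cm/s
5–11 s: ½(10 + -11)(6) = -3 cm/s
11–14 s: ½(-11 + -6)(3) = -25.5 cm/s
Δv = -28.5 cm/s, so v(14) = -9 + (-28.5) = -37.5 cm/s.

-37.5 cm/s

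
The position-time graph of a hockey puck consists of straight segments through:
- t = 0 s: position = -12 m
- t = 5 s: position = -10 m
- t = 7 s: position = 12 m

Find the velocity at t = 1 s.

Velocity is the slope of the x-t graph on 0–5 s: (-10 − -12)/(5 − 0) = 0.4 m/s.

0.4 m/s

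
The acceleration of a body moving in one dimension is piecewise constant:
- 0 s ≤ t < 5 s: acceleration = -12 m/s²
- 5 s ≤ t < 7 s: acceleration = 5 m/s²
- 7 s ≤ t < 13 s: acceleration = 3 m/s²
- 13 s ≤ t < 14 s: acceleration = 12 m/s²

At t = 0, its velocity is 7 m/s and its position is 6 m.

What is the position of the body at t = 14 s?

On each constant-a segment, Δv = aΔt and Δx = v₀Δt + ½aΔt²; chain segment to segment.
0–5 s: v starts 7 m/s; Δx = 7·5 + ½·-12·5² = -115 m; v ends -53 m/s.
5–7 s: v starts -53 m/s; Δx = -53·2 + ½·5·2² = -96 m; v ends -43 m/s.
7–13 s: v starts -43 m/s; Δx = -43·6 + ½·3·6² = -204 m; v ends -25 m/s.
13–14 s: v starts -25 m/s; Δx = -25·1 + ½·12·1² = -19 m; v ends -13 m/s.
x(14) = 6 + Σ Δx = -428 m.

-428 m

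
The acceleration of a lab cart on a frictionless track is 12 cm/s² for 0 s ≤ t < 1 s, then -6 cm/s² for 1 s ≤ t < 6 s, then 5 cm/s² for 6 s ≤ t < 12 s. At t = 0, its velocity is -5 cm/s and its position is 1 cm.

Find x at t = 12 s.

On each constant-a segment, Δv = aΔt and Δx = v₀Δt + ½aΔt²; chain segment to segment.
0–1 s: v starts -5 cm/s; Δx = -5·1 + ½·12·1² = 1 cm; v ends 7 cm/s.
1–6 s: v starts 7 cm/s; Δx = 7·5 + ½·-6·5² = -40 cm; v ends -23 cm/s.
6–12 s: v starts -23 cm/s; Δx = -23·6 + ½·5·6² = -48 cm; v ends 7 cm/s.
x(12) = 1 + Σ Δx = -86 cm.

-86 cm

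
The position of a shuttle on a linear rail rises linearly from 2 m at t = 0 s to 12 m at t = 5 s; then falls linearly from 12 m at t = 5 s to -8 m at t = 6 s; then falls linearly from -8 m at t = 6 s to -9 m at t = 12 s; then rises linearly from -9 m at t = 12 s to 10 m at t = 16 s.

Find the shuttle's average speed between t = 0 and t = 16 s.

Average speed = (total path length)/(elapsed time); on a piecewise-linear x-t graph the path length is Σ|Δx|.
0–5 s: |Δx| = |12 − 2| = 10 m
5–6 s: |Δx| = |-8 − 12| = 20 m
6–12 s: |Δx| = |-9 − -8| = 1 m
12–16 s: |Δx| = |10 − -9| = 19 m
Total path = 50 m; average speed = 50/16 = 3.125 m/s.

3.125 m/s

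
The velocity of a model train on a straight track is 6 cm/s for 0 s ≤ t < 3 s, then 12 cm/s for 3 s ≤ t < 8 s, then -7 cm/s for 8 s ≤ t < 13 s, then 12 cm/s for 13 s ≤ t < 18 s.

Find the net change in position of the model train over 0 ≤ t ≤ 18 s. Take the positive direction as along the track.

103 cm

Displacement is the signed area under the v-t curve.
0–3 s: 6 × 3 = 18 cm
3–8 s: 12 × 5 = 60 cm
8–13 s: -7 × 5 = -35 cm
13–18 s: 12 × 5 = 60 cm
Net displacement = 103 cm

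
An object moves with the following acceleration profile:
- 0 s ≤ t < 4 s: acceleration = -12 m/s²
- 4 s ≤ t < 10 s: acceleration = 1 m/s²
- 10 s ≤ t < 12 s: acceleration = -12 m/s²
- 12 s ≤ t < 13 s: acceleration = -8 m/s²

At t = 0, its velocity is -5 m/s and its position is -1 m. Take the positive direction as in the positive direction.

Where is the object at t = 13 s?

-610 m

On each constant-a segment, Δv = aΔt and Δx = v₀Δt + ½aΔt²; chain segment to segment.
0–4 s: v starts -5 m/s; Δx = -5·4 + ½·-12·4² = -116 m; v ends -53 m/s.
4–10 s: v starts -53 m/s; Δx = -53·6 + ½·1·6² = -300 m; v ends -47 m/s.
10–12 s: v starts -47 m/s; Δx = -47·2 + ½·-12·2² = -118 m; v ends -71 m/s.
12–13 s: v starts -71 m/s; Δx = -71·1 + ½·-8·1² = -75 m; v ends -79 m/s.
x(13) = -1 + Σ Δx = -610 m.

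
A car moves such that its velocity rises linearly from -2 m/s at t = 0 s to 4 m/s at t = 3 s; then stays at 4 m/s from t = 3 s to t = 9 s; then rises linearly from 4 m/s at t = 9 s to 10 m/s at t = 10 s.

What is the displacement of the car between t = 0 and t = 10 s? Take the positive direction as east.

Displacement is the signed area under the v-t curve.
0–3 s: ½(-2 + 4)(3) = 3 m
3–9 s: 4 × 6 = 24 m
9–10 s: ½(4 + 10)(1) = 7 m
Net displacement = 34 m

34 m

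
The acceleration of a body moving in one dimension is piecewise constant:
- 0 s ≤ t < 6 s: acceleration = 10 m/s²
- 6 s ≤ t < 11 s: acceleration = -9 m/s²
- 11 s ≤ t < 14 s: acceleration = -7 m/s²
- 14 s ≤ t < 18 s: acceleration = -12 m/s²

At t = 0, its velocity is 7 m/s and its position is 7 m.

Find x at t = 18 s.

394 m

On each constant-a segment, Δv = aΔt and Δx = v₀Δt + ½aΔt²; chain segment to segment.
0–6 s: v starts 7 m/s; Δx = 7·6 + ½·10·6² = 222 m; v ends 67 m/s.
6–11 s: v starts 67 m/s; Δx = 67·5 + ½·-9·5² = 222.5 m; v ends 22 m/s.
11–14 s: v starts 22 m/s; Δx = 22·3 + ½·-7·3² = 34.5 m; v ends 1 m/s.
14–18 s: v starts 1 m/s; Δx = 1·4 + ½·-12·4² = -92 m; v ends -47 m/s.
x(18) = 7 + Σ Δx = 394 m.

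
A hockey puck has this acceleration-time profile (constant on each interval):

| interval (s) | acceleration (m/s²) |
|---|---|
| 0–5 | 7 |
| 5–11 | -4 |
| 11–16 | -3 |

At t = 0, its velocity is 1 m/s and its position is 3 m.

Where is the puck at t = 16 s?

262 m

On each constant-a segment, Δv = aΔt and Δx = v₀Δt + ½aΔt²; chain segment to segment.
0–5 s: v starts 1 m/s; Δx = 1·5 + ½·7·5² = 92.5 m; v ends 36 m/s.
5–11 s: v starts 36 m/s; Δx = 36·6 + ½·-4·6² = 144 m; v ends 12 m/s.
11–16 s: v starts 12 m/s; Δx = 12·5 + ½·-3·5² = 22.5 m; v ends -3 m/s.
x(16) = 3 + Σ Δx = 262 m.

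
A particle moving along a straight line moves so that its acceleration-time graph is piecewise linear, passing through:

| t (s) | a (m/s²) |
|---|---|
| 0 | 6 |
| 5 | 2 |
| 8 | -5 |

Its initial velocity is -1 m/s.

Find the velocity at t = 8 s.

14.5 m/s

Δv equals the area under the a-t graph; then v = v₀ + Δv.
0–5 s: ½(6 + 2)(5) = 20 m/s
5–8 s: ½(2 + -5)(3) = -4.5 m/s
Δv = 15.5 m/s, so v(8) = -1 + (15.5) = 14.5 m/s.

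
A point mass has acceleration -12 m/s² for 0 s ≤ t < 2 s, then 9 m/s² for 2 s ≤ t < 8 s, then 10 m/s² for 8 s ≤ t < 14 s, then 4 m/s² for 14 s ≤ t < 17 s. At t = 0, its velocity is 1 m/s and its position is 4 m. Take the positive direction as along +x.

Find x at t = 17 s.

663 m

On each constant-a segment, Δv = aΔt and Δx = v₀Δt + ½aΔt²; chain segment to segment.
0–2 s: v starts 1 m/s; Δx = 1·2 + ½·-12·2² = -22 m; v ends -23 m/s.
2–8 s: v starts -23 m/s; Δx = -23·6 + ½·9·6² = 24 m; v ends 31 m/s.
8–14 s: v starts 31 m/s; Δx = 31·6 + ½·10·6² = 366 m; v ends 91 m/s.
14–17 s: v starts 91 m/s; Δx = 91·3 + ½·4·3² = 291 m; v ends 103 m/s.
x(17) = 4 + Σ Δx = 663 m.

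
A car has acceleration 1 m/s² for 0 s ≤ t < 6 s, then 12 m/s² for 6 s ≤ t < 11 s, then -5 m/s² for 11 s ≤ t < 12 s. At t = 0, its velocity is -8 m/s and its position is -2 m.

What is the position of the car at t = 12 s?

163.5 m

On each constant-a segment, Δv = aΔt and Δx = v₀Δt + ½aΔt²; chain segment to segment.
0–6 s: v starts -8 m/s; Δx = -8·6 + ½·1·6² = -30 m; v ends -2 m/s.
6–11 s: v starts -2 m/s; Δx = -2·5 + ½·12·5² = 140 m; v ends 58 m/s.
11–12 s: v starts 58 m/s; Δx = 58·1 + ½·-5·1² = 55.5 m; v ends 53 m/s.
x(12) = -2 + Σ Δx = 163.5 m.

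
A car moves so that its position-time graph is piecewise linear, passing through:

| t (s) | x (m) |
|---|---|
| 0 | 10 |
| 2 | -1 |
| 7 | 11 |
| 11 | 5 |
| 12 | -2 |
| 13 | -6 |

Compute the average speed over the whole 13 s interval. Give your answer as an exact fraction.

Average speed = (total path length)/(elapsed time); on a piecewise-linear x-t graph the path length is Σ|Δx|.
0–2 s: |Δx| = |-1 − 10| = 11 m
2–7 s: |Δx| = |11 − -1| = 12 m
7–11 s: |Δx| = |5 − 11| = 6 m
11–12 s: |Δx| = |-2 − 5| = 7 m
12–13 s: |Δx| = |-6 − -2| = 4 m
Total path = 40 m; average speed = 40/13 = 40/13 m/s.

40/13 m/s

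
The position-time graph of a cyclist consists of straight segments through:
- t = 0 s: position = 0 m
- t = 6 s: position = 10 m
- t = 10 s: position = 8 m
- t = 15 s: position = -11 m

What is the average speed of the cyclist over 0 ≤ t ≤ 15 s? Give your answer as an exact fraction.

Average speed = (total path length)/(elapsed time); on a piecewise-linear x-t graph the path length is Σ|Δx|.
0–6 s: |Δx| = |10 − 0| = 10 m
6–10 s: |Δx| = |8 − 10| = 2 m
10–15 s: |Δx| = |-11 − 8| = 19 m
Total path = 31 m; average speed = 31/15 = 31/15 m/s.

31/15 m/s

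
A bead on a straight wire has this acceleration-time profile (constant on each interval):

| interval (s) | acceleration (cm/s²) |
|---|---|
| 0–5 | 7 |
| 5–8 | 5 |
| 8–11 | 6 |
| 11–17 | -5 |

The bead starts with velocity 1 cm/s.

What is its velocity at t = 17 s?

Δv equals the area under the a-t graph; then v = v₀ + Δv.
0–5 s: 7 × 5 = 35 cm/s
5–8 s: 5 × 3 = 15 cm/s
8–11 s: 6 × 3 = 18 cm/s
11–17 s: -5 × 6 = -30 cm/s
Δv = 38 cm/s, so v(17) = 1 + (38) = 39 cm/s.

39 cm/s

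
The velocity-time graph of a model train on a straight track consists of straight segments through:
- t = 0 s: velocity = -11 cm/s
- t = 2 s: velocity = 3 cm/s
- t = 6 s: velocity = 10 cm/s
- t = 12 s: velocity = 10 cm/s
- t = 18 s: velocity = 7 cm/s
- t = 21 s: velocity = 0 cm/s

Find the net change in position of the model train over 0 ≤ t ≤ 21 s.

Displacement is the signed area under the v-t curve.
0–2 s: ½(-11 + 3)(2) = -8 cm
2–6 s: ½(3 + 10)(4) = 26 cm
6–12 s: 10 × 6 = 60 cm
12–18 s: ½(10 + 7)(6) = 51 cm
18–21 s: ½(7 + 0)(3) = 10.5 cm
Net displacement = 139.5 cm

139.5 cm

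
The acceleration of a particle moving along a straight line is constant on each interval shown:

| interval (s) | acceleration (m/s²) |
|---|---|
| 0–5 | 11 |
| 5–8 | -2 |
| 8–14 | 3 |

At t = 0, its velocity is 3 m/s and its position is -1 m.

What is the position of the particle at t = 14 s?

682.5 m

On each constant-a segment, Δv = aΔt and Δx = v₀Δt + ½aΔt²; chain segment to segment.
0–5 s: v starts 3 m/s; Δx = 3·5 + ½·11·5² = 152.5 m; v ends 58 m/s.
5–8 s: v starts 58 m/s; Δx = 58·3 + ½·-2·3² = 165 m; v ends 52 m/s.
8–14 s: v starts 52 m/s; Δx = 52·6 + ½·3·6² = 366 m; v ends 70 m/s.
x(14) = -1 + Σ Δx = 682.5 m.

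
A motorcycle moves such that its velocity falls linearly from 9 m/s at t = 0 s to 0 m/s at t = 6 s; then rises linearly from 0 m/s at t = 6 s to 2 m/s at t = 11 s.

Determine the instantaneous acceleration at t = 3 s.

Acceleration is the slope of the v-t graph on 0–6 s: (0 − 9)/(6 − 0) = -1.5 m/s².

-1.5 m/s²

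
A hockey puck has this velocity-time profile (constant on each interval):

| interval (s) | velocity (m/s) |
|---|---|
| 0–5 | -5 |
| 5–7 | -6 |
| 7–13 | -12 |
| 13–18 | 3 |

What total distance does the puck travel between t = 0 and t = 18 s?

124 m

Total distance travelled is ∫|v| dt — sum the magnitudes of each area piece.
0–5 s: |-5| × 5 = 25 m
5–7 s: |-6| × 2 = 12 m
7–13 s: |-12| × 6 = 72 m
13–18 s: |3| × 5 = 15 m
Total distance = 124 m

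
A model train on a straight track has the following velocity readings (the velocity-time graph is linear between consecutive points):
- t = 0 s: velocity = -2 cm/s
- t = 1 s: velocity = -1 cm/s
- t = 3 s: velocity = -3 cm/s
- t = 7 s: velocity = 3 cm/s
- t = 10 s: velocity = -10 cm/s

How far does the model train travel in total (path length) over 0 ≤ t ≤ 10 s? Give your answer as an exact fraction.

Distance (not displacement) is the total path length: add the absolute areas under v-t.
0–1 s: |½(-2 + -1)(1)| = 1.5 cm
1–3 s: |½(-1 + -3)(2)| = 4 cm
3–7 s: v = 0 at t = 5 s; triangle areas 3 + 3 = 6 cm
7–10 s: v = 0 at t = 100/13 s; triangle areas 27/26 + 150/13 = 327/26 cm
Total distance = 313/13 cm

313/13 cm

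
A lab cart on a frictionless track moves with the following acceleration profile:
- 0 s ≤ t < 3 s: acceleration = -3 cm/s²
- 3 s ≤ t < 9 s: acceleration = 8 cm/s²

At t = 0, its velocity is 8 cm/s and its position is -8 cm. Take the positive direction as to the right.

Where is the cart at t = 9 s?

140.5 cm

On each constant-a segment, Δv = aΔt and Δx = v₀Δt + ½aΔt²; chain segment to segment.
0–3 s: v starts 8 cm/s; Δx = 8·3 + ½·-3·3² = 10.5 cm; v ends -1 cm/s.
3–9 s: v starts -1 cm/s; Δx = -1·6 + ½·8·6² = 138 cm; v ends 47 cm/s.
x(9) = -8 + Σ Δx = 140.5 cm.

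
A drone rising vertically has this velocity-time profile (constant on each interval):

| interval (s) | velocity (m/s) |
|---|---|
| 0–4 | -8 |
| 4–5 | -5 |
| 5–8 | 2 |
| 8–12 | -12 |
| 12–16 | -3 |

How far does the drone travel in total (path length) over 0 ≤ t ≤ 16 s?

103 m

Total distance travelled is ∫|v| dt — sum the magnitudes of each area piece.
0–4 s: |-8| × 4 = 32 m
4–5 s: |-5| × 1 = 5 m
5–8 s: |2| × 3 = 6 m
8–12 s: |-12| × 4 = 48 m
12–16 s: |-3| × 4 = 12 m
Total distance = 103 m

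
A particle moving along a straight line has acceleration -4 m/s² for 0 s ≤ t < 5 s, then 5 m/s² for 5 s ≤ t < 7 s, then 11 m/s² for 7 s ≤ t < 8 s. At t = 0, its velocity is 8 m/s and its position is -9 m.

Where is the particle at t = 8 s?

On each constant-a segment, Δv = aΔt and Δx = v₀Δt + ½aΔt²; chain segment to segment.
0–5 s: v starts 8 m/s; Δx = 8·5 + ½·-4·5² = -10 m; v ends -12 m/s.
5–7 s: v starts -12 m/s; Δx = -12·2 + ½·5·2² = -14 m; v ends -2 m/s.
7–8 s: v starts -2 m/s; Δx = -2·1 + ½·11·1² = 3.5 m; v ends 9 m/s.
x(8) = -9 + Σ Δx = -29.5 m.

-29.5 m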